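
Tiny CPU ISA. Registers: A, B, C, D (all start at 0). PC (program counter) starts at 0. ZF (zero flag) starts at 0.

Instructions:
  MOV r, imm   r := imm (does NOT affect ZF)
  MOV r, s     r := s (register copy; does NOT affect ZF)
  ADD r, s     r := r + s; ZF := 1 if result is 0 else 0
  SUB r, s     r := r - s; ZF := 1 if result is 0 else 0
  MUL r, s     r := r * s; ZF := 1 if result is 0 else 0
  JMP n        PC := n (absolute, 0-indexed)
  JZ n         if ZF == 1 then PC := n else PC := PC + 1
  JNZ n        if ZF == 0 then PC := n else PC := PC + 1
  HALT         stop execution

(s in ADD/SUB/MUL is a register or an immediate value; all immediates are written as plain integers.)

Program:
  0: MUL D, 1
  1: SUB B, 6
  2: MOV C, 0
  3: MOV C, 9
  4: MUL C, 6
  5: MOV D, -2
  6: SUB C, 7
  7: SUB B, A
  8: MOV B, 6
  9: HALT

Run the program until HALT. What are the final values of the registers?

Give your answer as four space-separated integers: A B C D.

Step 1: PC=0 exec 'MUL D, 1'. After: A=0 B=0 C=0 D=0 ZF=1 PC=1
Step 2: PC=1 exec 'SUB B, 6'. After: A=0 B=-6 C=0 D=0 ZF=0 PC=2
Step 3: PC=2 exec 'MOV C, 0'. After: A=0 B=-6 C=0 D=0 ZF=0 PC=3
Step 4: PC=3 exec 'MOV C, 9'. After: A=0 B=-6 C=9 D=0 ZF=0 PC=4
Step 5: PC=4 exec 'MUL C, 6'. After: A=0 B=-6 C=54 D=0 ZF=0 PC=5
Step 6: PC=5 exec 'MOV D, -2'. After: A=0 B=-6 C=54 D=-2 ZF=0 PC=6
Step 7: PC=6 exec 'SUB C, 7'. After: A=0 B=-6 C=47 D=-2 ZF=0 PC=7
Step 8: PC=7 exec 'SUB B, A'. After: A=0 B=-6 C=47 D=-2 ZF=0 PC=8
Step 9: PC=8 exec 'MOV B, 6'. After: A=0 B=6 C=47 D=-2 ZF=0 PC=9
Step 10: PC=9 exec 'HALT'. After: A=0 B=6 C=47 D=-2 ZF=0 PC=9 HALTED

Answer: 0 6 47 -2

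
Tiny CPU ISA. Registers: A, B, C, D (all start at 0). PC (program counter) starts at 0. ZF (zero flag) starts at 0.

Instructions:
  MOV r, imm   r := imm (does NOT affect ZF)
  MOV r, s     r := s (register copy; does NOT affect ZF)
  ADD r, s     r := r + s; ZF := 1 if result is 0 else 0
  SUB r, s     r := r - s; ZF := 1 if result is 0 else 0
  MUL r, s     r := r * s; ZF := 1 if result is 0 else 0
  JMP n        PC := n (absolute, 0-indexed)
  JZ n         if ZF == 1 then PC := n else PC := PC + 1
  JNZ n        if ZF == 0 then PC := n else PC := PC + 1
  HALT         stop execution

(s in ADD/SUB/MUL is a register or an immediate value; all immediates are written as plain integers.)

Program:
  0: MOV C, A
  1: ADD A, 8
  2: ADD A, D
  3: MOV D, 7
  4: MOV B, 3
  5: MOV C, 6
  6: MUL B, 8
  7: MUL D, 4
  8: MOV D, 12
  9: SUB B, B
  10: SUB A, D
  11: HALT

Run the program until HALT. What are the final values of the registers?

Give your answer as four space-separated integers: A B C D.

Step 1: PC=0 exec 'MOV C, A'. After: A=0 B=0 C=0 D=0 ZF=0 PC=1
Step 2: PC=1 exec 'ADD A, 8'. After: A=8 B=0 C=0 D=0 ZF=0 PC=2
Step 3: PC=2 exec 'ADD A, D'. After: A=8 B=0 C=0 D=0 ZF=0 PC=3
Step 4: PC=3 exec 'MOV D, 7'. After: A=8 B=0 C=0 D=7 ZF=0 PC=4
Step 5: PC=4 exec 'MOV B, 3'. After: A=8 B=3 C=0 D=7 ZF=0 PC=5
Step 6: PC=5 exec 'MOV C, 6'. After: A=8 B=3 C=6 D=7 ZF=0 PC=6
Step 7: PC=6 exec 'MUL B, 8'. After: A=8 B=24 C=6 D=7 ZF=0 PC=7
Step 8: PC=7 exec 'MUL D, 4'. After: A=8 B=24 C=6 D=28 ZF=0 PC=8
Step 9: PC=8 exec 'MOV D, 12'. After: A=8 B=24 C=6 D=12 ZF=0 PC=9
Step 10: PC=9 exec 'SUB B, B'. After: A=8 B=0 C=6 D=12 ZF=1 PC=10
Step 11: PC=10 exec 'SUB A, D'. After: A=-4 B=0 C=6 D=12 ZF=0 PC=11
Step 12: PC=11 exec 'HALT'. After: A=-4 B=0 C=6 D=12 ZF=0 PC=11 HALTED

Answer: -4 0 6 12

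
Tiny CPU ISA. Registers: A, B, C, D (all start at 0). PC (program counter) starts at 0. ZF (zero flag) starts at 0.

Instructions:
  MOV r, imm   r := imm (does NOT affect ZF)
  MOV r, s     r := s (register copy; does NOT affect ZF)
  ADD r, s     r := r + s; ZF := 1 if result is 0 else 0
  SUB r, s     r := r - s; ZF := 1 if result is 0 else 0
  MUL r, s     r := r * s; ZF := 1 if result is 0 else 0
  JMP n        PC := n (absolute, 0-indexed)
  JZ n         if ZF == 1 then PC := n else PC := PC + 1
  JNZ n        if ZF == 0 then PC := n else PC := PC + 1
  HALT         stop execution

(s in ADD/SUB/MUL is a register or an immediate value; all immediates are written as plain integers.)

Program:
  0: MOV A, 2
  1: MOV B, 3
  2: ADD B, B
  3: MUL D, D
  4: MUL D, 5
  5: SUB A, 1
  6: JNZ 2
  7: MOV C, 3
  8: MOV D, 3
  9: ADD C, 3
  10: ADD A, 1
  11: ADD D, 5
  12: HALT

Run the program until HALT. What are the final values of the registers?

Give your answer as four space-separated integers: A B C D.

Answer: 1 12 6 8

Derivation:
Step 1: PC=0 exec 'MOV A, 2'. After: A=2 B=0 C=0 D=0 ZF=0 PC=1
Step 2: PC=1 exec 'MOV B, 3'. After: A=2 B=3 C=0 D=0 ZF=0 PC=2
Step 3: PC=2 exec 'ADD B, B'. After: A=2 B=6 C=0 D=0 ZF=0 PC=3
Step 4: PC=3 exec 'MUL D, D'. After: A=2 B=6 C=0 D=0 ZF=1 PC=4
Step 5: PC=4 exec 'MUL D, 5'. After: A=2 B=6 C=0 D=0 ZF=1 PC=5
Step 6: PC=5 exec 'SUB A, 1'. After: A=1 B=6 C=0 D=0 ZF=0 PC=6
Step 7: PC=6 exec 'JNZ 2'. After: A=1 B=6 C=0 D=0 ZF=0 PC=2
Step 8: PC=2 exec 'ADD B, B'. After: A=1 B=12 C=0 D=0 ZF=0 PC=3
Step 9: PC=3 exec 'MUL D, D'. After: A=1 B=12 C=0 D=0 ZF=1 PC=4
Step 10: PC=4 exec 'MUL D, 5'. After: A=1 B=12 C=0 D=0 ZF=1 PC=5
Step 11: PC=5 exec 'SUB A, 1'. After: A=0 B=12 C=0 D=0 ZF=1 PC=6
Step 12: PC=6 exec 'JNZ 2'. After: A=0 B=12 C=0 D=0 ZF=1 PC=7
Step 13: PC=7 exec 'MOV C, 3'. After: A=0 B=12 C=3 D=0 ZF=1 PC=8
Step 14: PC=8 exec 'MOV D, 3'. After: A=0 B=12 C=3 D=3 ZF=1 PC=9
Step 15: PC=9 exec 'ADD C, 3'. After: A=0 B=12 C=6 D=3 ZF=0 PC=10
Step 16: PC=10 exec 'ADD A, 1'. After: A=1 B=12 C=6 D=3 ZF=0 PC=11
Step 17: PC=11 exec 'ADD D, 5'. After: A=1 B=12 C=6 D=8 ZF=0 PC=12
Step 18: PC=12 exec 'HALT'. After: A=1 B=12 C=6 D=8 ZF=0 PC=12 HALTED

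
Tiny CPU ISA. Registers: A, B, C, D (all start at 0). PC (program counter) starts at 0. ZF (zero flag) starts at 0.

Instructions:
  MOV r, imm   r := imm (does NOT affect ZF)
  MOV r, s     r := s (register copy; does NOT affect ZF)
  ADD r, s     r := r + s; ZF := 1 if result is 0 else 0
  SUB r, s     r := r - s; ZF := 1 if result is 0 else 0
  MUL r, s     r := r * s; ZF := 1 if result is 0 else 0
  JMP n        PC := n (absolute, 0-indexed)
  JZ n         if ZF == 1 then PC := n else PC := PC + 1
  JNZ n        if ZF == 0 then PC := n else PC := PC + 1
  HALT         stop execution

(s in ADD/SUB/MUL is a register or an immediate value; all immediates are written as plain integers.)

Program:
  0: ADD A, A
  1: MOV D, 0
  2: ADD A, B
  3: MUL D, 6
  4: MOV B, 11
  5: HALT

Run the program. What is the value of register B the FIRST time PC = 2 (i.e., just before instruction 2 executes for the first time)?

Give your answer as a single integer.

Step 1: PC=0 exec 'ADD A, A'. After: A=0 B=0 C=0 D=0 ZF=1 PC=1
Step 2: PC=1 exec 'MOV D, 0'. After: A=0 B=0 C=0 D=0 ZF=1 PC=2
First time PC=2: B=0

0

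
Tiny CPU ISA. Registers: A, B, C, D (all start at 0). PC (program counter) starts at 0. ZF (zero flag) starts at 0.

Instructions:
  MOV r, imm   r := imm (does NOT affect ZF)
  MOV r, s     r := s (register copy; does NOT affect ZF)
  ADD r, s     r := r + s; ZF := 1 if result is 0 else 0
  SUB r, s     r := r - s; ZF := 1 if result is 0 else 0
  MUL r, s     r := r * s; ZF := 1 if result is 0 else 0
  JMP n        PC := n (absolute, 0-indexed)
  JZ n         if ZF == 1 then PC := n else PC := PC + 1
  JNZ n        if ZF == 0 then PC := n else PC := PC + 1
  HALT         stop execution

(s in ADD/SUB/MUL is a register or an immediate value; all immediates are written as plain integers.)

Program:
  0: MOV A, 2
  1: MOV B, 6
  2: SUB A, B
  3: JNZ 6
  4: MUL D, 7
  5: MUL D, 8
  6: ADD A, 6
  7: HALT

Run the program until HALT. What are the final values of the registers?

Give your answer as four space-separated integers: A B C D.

Step 1: PC=0 exec 'MOV A, 2'. After: A=2 B=0 C=0 D=0 ZF=0 PC=1
Step 2: PC=1 exec 'MOV B, 6'. After: A=2 B=6 C=0 D=0 ZF=0 PC=2
Step 3: PC=2 exec 'SUB A, B'. After: A=-4 B=6 C=0 D=0 ZF=0 PC=3
Step 4: PC=3 exec 'JNZ 6'. After: A=-4 B=6 C=0 D=0 ZF=0 PC=6
Step 5: PC=6 exec 'ADD A, 6'. After: A=2 B=6 C=0 D=0 ZF=0 PC=7
Step 6: PC=7 exec 'HALT'. After: A=2 B=6 C=0 D=0 ZF=0 PC=7 HALTED

Answer: 2 6 0 0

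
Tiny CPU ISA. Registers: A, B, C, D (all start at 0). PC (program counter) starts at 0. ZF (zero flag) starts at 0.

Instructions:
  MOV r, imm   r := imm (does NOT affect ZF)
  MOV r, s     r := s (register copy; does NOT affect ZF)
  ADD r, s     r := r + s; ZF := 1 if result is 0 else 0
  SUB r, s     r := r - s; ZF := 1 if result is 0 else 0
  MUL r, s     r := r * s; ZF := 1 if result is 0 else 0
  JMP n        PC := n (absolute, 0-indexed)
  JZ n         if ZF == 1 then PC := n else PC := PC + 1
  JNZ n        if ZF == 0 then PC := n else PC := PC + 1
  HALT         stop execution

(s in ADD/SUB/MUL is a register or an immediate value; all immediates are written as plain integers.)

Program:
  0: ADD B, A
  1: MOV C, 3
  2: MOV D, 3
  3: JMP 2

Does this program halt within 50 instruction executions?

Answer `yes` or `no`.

Step 1: PC=0 exec 'ADD B, A'. After: A=0 B=0 C=0 D=0 ZF=1 PC=1
Step 2: PC=1 exec 'MOV C, 3'. After: A=0 B=0 C=3 D=0 ZF=1 PC=2
Step 3: PC=2 exec 'MOV D, 3'. After: A=0 B=0 C=3 D=3 ZF=1 PC=3
Step 4: PC=3 exec 'JMP 2'. After: A=0 B=0 C=3 D=3 ZF=1 PC=2
Step 5: PC=2 exec 'MOV D, 3'. After: A=0 B=0 C=3 D=3 ZF=1 PC=3
State after step 5 equals state after step 3: the program is in a cycle of length 2 and will never halt.

Answer: no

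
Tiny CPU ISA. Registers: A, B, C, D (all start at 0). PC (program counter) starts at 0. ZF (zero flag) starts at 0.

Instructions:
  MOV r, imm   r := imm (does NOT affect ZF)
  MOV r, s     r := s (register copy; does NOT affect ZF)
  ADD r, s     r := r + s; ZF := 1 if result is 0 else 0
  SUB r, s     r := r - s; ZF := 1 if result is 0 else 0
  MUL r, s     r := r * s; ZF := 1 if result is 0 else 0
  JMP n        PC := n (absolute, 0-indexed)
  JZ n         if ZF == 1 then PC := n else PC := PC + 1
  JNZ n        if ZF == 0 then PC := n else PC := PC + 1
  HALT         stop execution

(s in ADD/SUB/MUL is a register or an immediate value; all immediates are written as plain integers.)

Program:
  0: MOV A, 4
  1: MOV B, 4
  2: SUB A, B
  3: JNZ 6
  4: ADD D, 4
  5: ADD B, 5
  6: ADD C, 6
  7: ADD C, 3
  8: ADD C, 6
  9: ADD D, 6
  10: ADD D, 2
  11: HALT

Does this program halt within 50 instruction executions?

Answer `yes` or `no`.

Answer: yes

Derivation:
Step 1: PC=0 exec 'MOV A, 4'. After: A=4 B=0 C=0 D=0 ZF=0 PC=1
Step 2: PC=1 exec 'MOV B, 4'. After: A=4 B=4 C=0 D=0 ZF=0 PC=2
Step 3: PC=2 exec 'SUB A, B'. After: A=0 B=4 C=0 D=0 ZF=1 PC=3
Step 4: PC=3 exec 'JNZ 6'. After: A=0 B=4 C=0 D=0 ZF=1 PC=4
Step 5: PC=4 exec 'ADD D, 4'. After: A=0 B=4 C=0 D=4 ZF=0 PC=5
Step 6: PC=5 exec 'ADD B, 5'. After: A=0 B=9 C=0 D=4 ZF=0 PC=6
Step 7: PC=6 exec 'ADD C, 6'. After: A=0 B=9 C=6 D=4 ZF=0 PC=7
Step 8: PC=7 exec 'ADD C, 3'. After: A=0 B=9 C=9 D=4 ZF=0 PC=8
Step 9: PC=8 exec 'ADD C, 6'. After: A=0 B=9 C=15 D=4 ZF=0 PC=9
Step 10: PC=9 exec 'ADD D, 6'. After: A=0 B=9 C=15 D=10 ZF=0 PC=10
Step 11: PC=10 exec 'ADD D, 2'. After: A=0 B=9 C=15 D=12 ZF=0 PC=11
Step 12: PC=11 exec 'HALT'. After: A=0 B=9 C=15 D=12 ZF=0 PC=11 HALTED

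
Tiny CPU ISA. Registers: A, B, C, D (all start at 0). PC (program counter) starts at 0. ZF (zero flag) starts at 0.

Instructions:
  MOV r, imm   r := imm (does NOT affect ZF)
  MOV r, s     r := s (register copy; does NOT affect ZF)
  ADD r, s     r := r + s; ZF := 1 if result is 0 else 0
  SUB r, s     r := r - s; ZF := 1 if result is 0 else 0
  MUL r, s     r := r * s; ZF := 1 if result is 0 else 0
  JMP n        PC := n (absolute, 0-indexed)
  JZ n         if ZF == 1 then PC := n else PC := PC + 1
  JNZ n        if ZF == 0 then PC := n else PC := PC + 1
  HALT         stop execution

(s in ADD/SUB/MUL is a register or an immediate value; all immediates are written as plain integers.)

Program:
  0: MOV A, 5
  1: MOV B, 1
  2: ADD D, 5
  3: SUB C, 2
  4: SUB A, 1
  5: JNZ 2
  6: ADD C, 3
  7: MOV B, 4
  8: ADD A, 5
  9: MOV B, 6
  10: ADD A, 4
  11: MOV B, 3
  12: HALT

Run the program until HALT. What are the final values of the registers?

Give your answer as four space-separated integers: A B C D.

Step 1: PC=0 exec 'MOV A, 5'. After: A=5 B=0 C=0 D=0 ZF=0 PC=1
Step 2: PC=1 exec 'MOV B, 1'. After: A=5 B=1 C=0 D=0 ZF=0 PC=2
Step 3: PC=2 exec 'ADD D, 5'. After: A=5 B=1 C=0 D=5 ZF=0 PC=3
Step 4: PC=3 exec 'SUB C, 2'. After: A=5 B=1 C=-2 D=5 ZF=0 PC=4
Step 5: PC=4 exec 'SUB A, 1'. After: A=4 B=1 C=-2 D=5 ZF=0 PC=5
Step 6: PC=5 exec 'JNZ 2'. After: A=4 B=1 C=-2 D=5 ZF=0 PC=2
Step 7: PC=2 exec 'ADD D, 5'. After: A=4 B=1 C=-2 D=10 ZF=0 PC=3
Step 8: PC=3 exec 'SUB C, 2'. After: A=4 B=1 C=-4 D=10 ZF=0 PC=4
Step 9: PC=4 exec 'SUB A, 1'. After: A=3 B=1 C=-4 D=10 ZF=0 PC=5
Step 10: PC=5 exec 'JNZ 2'. After: A=3 B=1 C=-4 D=10 ZF=0 PC=2
Step 11: PC=2 exec 'ADD D, 5'. After: A=3 B=1 C=-4 D=15 ZF=0 PC=3
Step 12: PC=3 exec 'SUB C, 2'. After: A=3 B=1 C=-6 D=15 ZF=0 PC=4
Step 13: PC=4 exec 'SUB A, 1'. After: A=2 B=1 C=-6 D=15 ZF=0 PC=5
Step 14: PC=5 exec 'JNZ 2'. After: A=2 B=1 C=-6 D=15 ZF=0 PC=2
Step 15: PC=2 exec 'ADD D, 5'. After: A=2 B=1 C=-6 D=20 ZF=0 PC=3
Step 16: PC=3 exec 'SUB C, 2'. After: A=2 B=1 C=-8 D=20 ZF=0 PC=4
Step 17: PC=4 exec 'SUB A, 1'. After: A=1 B=1 C=-8 D=20 ZF=0 PC=5
Step 18: PC=5 exec 'JNZ 2'. After: A=1 B=1 C=-8 D=20 ZF=0 PC=2
Step 19: PC=2 exec 'ADD D, 5'. After: A=1 B=1 C=-8 D=25 ZF=0 PC=3
Step 20: PC=3 exec 'SUB C, 2'. After: A=1 B=1 C=-10 D=25 ZF=0 PC=4
Step 21: PC=4 exec 'SUB A, 1'. After: A=0 B=1 C=-10 D=25 ZF=1 PC=5
Step 22: PC=5 exec 'JNZ 2'. After: A=0 B=1 C=-10 D=25 ZF=1 PC=6
Step 23: PC=6 exec 'ADD C, 3'. After: A=0 B=1 C=-7 D=25 ZF=0 PC=7
Step 24: PC=7 exec 'MOV B, 4'. After: A=0 B=4 C=-7 D=25 ZF=0 PC=8
Step 25: PC=8 exec 'ADD A, 5'. After: A=5 B=4 C=-7 D=25 ZF=0 PC=9
Step 26: PC=9 exec 'MOV B, 6'. After: A=5 B=6 C=-7 D=25 ZF=0 PC=10
Step 27: PC=10 exec 'ADD A, 4'. After: A=9 B=6 C=-7 D=25 ZF=0 PC=11
Step 28: PC=11 exec 'MOV B, 3'. After: A=9 B=3 C=-7 D=25 ZF=0 PC=12
Step 29: PC=12 exec 'HALT'. After: A=9 B=3 C=-7 D=25 ZF=0 PC=12 HALTED

Answer: 9 3 -7 25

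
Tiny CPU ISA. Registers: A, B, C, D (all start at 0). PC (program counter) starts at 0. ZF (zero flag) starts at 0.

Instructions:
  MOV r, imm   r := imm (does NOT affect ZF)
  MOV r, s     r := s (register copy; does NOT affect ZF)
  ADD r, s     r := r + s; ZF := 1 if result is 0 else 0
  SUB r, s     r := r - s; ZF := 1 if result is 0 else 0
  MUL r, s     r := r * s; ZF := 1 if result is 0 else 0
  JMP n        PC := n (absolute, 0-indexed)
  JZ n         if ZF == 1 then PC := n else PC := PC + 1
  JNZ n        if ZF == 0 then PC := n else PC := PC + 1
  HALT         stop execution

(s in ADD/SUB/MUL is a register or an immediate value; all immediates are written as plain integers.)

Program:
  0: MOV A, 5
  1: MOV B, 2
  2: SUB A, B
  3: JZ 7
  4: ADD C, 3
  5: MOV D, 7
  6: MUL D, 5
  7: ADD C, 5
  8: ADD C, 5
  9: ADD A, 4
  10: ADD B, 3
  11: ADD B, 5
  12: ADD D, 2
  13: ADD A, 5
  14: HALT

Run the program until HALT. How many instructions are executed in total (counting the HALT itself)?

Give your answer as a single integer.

Answer: 15

Derivation:
Step 1: PC=0 exec 'MOV A, 5'. After: A=5 B=0 C=0 D=0 ZF=0 PC=1
Step 2: PC=1 exec 'MOV B, 2'. After: A=5 B=2 C=0 D=0 ZF=0 PC=2
Step 3: PC=2 exec 'SUB A, B'. After: A=3 B=2 C=0 D=0 ZF=0 PC=3
Step 4: PC=3 exec 'JZ 7'. After: A=3 B=2 C=0 D=0 ZF=0 PC=4
Step 5: PC=4 exec 'ADD C, 3'. After: A=3 B=2 C=3 D=0 ZF=0 PC=5
Step 6: PC=5 exec 'MOV D, 7'. After: A=3 B=2 C=3 D=7 ZF=0 PC=6
Step 7: PC=6 exec 'MUL D, 5'. After: A=3 B=2 C=3 D=35 ZF=0 PC=7
Step 8: PC=7 exec 'ADD C, 5'. After: A=3 B=2 C=8 D=35 ZF=0 PC=8
Step 9: PC=8 exec 'ADD C, 5'. After: A=3 B=2 C=13 D=35 ZF=0 PC=9
Step 10: PC=9 exec 'ADD A, 4'. After: A=7 B=2 C=13 D=35 ZF=0 PC=10
Step 11: PC=10 exec 'ADD B, 3'. After: A=7 B=5 C=13 D=35 ZF=0 PC=11
Step 12: PC=11 exec 'ADD B, 5'. After: A=7 B=10 C=13 D=35 ZF=0 PC=12
Step 13: PC=12 exec 'ADD D, 2'. After: A=7 B=10 C=13 D=37 ZF=0 PC=13
Step 14: PC=13 exec 'ADD A, 5'. After: A=12 B=10 C=13 D=37 ZF=0 PC=14
Step 15: PC=14 exec 'HALT'. After: A=12 B=10 C=13 D=37 ZF=0 PC=14 HALTED
Total instructions executed: 15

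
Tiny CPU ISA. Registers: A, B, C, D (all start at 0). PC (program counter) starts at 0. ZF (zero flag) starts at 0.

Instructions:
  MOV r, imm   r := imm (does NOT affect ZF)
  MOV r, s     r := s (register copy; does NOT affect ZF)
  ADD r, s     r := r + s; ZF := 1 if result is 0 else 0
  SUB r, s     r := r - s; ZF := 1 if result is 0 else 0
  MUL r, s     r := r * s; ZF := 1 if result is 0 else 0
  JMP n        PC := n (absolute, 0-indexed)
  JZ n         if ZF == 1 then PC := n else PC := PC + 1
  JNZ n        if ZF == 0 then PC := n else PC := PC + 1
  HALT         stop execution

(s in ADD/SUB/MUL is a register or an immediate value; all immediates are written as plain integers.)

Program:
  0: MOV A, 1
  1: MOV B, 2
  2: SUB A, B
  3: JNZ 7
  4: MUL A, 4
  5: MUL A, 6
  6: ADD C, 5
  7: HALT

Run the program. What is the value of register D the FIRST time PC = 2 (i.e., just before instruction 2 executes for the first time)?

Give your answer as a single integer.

Step 1: PC=0 exec 'MOV A, 1'. After: A=1 B=0 C=0 D=0 ZF=0 PC=1
Step 2: PC=1 exec 'MOV B, 2'. After: A=1 B=2 C=0 D=0 ZF=0 PC=2
First time PC=2: D=0

0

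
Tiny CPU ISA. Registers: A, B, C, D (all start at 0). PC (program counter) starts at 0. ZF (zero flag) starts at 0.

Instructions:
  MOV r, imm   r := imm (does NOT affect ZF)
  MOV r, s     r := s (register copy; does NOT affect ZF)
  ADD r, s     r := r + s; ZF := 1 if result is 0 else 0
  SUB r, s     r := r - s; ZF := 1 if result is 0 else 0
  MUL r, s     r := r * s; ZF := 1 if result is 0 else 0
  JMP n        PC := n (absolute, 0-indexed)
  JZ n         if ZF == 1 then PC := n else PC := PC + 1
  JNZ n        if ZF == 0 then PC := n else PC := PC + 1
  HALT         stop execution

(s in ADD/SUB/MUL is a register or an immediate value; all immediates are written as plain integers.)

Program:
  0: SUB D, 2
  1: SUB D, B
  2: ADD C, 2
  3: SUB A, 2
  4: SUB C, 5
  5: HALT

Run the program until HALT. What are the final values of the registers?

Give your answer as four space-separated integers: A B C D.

Step 1: PC=0 exec 'SUB D, 2'. After: A=0 B=0 C=0 D=-2 ZF=0 PC=1
Step 2: PC=1 exec 'SUB D, B'. After: A=0 B=0 C=0 D=-2 ZF=0 PC=2
Step 3: PC=2 exec 'ADD C, 2'. After: A=0 B=0 C=2 D=-2 ZF=0 PC=3
Step 4: PC=3 exec 'SUB A, 2'. After: A=-2 B=0 C=2 D=-2 ZF=0 PC=4
Step 5: PC=4 exec 'SUB C, 5'. After: A=-2 B=0 C=-3 D=-2 ZF=0 PC=5
Step 6: PC=5 exec 'HALT'. After: A=-2 B=0 C=-3 D=-2 ZF=0 PC=5 HALTED

Answer: -2 0 -3 -2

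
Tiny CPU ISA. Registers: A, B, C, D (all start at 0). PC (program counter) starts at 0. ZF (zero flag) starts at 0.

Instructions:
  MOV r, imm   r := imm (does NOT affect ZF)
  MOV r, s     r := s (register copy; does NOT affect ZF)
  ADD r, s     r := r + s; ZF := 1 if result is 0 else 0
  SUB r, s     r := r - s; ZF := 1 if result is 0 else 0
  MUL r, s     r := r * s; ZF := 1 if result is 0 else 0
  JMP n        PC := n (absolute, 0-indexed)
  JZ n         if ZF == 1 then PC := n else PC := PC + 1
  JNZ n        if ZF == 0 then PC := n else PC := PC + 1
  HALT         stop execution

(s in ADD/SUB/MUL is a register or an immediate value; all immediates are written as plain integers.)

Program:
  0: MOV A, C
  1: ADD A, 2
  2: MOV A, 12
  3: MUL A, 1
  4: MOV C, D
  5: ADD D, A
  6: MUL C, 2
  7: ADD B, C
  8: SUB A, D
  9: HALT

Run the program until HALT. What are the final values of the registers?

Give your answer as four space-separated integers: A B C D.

Step 1: PC=0 exec 'MOV A, C'. After: A=0 B=0 C=0 D=0 ZF=0 PC=1
Step 2: PC=1 exec 'ADD A, 2'. After: A=2 B=0 C=0 D=0 ZF=0 PC=2
Step 3: PC=2 exec 'MOV A, 12'. After: A=12 B=0 C=0 D=0 ZF=0 PC=3
Step 4: PC=3 exec 'MUL A, 1'. After: A=12 B=0 C=0 D=0 ZF=0 PC=4
Step 5: PC=4 exec 'MOV C, D'. After: A=12 B=0 C=0 D=0 ZF=0 PC=5
Step 6: PC=5 exec 'ADD D, A'. After: A=12 B=0 C=0 D=12 ZF=0 PC=6
Step 7: PC=6 exec 'MUL C, 2'. After: A=12 B=0 C=0 D=12 ZF=1 PC=7
Step 8: PC=7 exec 'ADD B, C'. After: A=12 B=0 C=0 D=12 ZF=1 PC=8
Step 9: PC=8 exec 'SUB A, D'. After: A=0 B=0 C=0 D=12 ZF=1 PC=9
Step 10: PC=9 exec 'HALT'. After: A=0 B=0 C=0 D=12 ZF=1 PC=9 HALTED

Answer: 0 0 0 12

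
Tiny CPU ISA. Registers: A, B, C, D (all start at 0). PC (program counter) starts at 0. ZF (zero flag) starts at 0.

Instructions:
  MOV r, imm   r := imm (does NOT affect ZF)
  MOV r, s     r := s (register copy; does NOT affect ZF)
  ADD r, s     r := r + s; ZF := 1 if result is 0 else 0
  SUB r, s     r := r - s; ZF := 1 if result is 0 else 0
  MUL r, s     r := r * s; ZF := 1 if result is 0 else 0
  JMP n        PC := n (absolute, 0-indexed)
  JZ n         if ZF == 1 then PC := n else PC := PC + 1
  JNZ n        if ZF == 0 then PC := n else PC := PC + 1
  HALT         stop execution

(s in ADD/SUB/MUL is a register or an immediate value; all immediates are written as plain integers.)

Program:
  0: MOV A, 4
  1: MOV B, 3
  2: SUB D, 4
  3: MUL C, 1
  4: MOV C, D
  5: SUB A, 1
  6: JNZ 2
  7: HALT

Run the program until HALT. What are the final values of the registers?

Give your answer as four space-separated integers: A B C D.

Answer: 0 3 -16 -16

Derivation:
Step 1: PC=0 exec 'MOV A, 4'. After: A=4 B=0 C=0 D=0 ZF=0 PC=1
Step 2: PC=1 exec 'MOV B, 3'. After: A=4 B=3 C=0 D=0 ZF=0 PC=2
Step 3: PC=2 exec 'SUB D, 4'. After: A=4 B=3 C=0 D=-4 ZF=0 PC=3
Step 4: PC=3 exec 'MUL C, 1'. After: A=4 B=3 C=0 D=-4 ZF=1 PC=4
Step 5: PC=4 exec 'MOV C, D'. After: A=4 B=3 C=-4 D=-4 ZF=1 PC=5
Step 6: PC=5 exec 'SUB A, 1'. After: A=3 B=3 C=-4 D=-4 ZF=0 PC=6
Step 7: PC=6 exec 'JNZ 2'. After: A=3 B=3 C=-4 D=-4 ZF=0 PC=2
Step 8: PC=2 exec 'SUB D, 4'. After: A=3 B=3 C=-4 D=-8 ZF=0 PC=3
Step 9: PC=3 exec 'MUL C, 1'. After: A=3 B=3 C=-4 D=-8 ZF=0 PC=4
Step 10: PC=4 exec 'MOV C, D'. After: A=3 B=3 C=-8 D=-8 ZF=0 PC=5
Step 11: PC=5 exec 'SUB A, 1'. After: A=2 B=3 C=-8 D=-8 ZF=0 PC=6
Step 12: PC=6 exec 'JNZ 2'. After: A=2 B=3 C=-8 D=-8 ZF=0 PC=2
Step 13: PC=2 exec 'SUB D, 4'. After: A=2 B=3 C=-8 D=-12 ZF=0 PC=3
Step 14: PC=3 exec 'MUL C, 1'. After: A=2 B=3 C=-8 D=-12 ZF=0 PC=4
Step 15: PC=4 exec 'MOV C, D'. After: A=2 B=3 C=-12 D=-12 ZF=0 PC=5
Step 16: PC=5 exec 'SUB A, 1'. After: A=1 B=3 C=-12 D=-12 ZF=0 PC=6
Step 17: PC=6 exec 'JNZ 2'. After: A=1 B=3 C=-12 D=-12 ZF=0 PC=2
Step 18: PC=2 exec 'SUB D, 4'. After: A=1 B=3 C=-12 D=-16 ZF=0 PC=3
Step 19: PC=3 exec 'MUL C, 1'. After: A=1 B=3 C=-12 D=-16 ZF=0 PC=4
Step 20: PC=4 exec 'MOV C, D'. After: A=1 B=3 C=-16 D=-16 ZF=0 PC=5
Step 21: PC=5 exec 'SUB A, 1'. After: A=0 B=3 C=-16 D=-16 ZF=1 PC=6
Step 22: PC=6 exec 'JNZ 2'. After: A=0 B=3 C=-16 D=-16 ZF=1 PC=7
Step 23: PC=7 exec 'HALT'. After: A=0 B=3 C=-16 D=-16 ZF=1 PC=7 HALTED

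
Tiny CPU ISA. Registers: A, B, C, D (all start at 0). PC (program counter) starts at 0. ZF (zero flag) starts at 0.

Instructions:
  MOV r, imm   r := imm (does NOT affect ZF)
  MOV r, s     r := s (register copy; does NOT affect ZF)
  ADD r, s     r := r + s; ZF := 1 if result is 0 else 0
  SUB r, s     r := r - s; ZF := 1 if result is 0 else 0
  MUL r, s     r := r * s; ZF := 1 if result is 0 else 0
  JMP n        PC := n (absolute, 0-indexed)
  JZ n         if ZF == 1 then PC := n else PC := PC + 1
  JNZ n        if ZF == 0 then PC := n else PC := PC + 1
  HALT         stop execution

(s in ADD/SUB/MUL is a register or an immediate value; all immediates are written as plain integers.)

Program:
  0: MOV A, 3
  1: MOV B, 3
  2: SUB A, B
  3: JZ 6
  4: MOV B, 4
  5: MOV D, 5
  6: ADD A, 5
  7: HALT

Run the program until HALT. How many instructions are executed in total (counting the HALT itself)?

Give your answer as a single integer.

Answer: 6

Derivation:
Step 1: PC=0 exec 'MOV A, 3'. After: A=3 B=0 C=0 D=0 ZF=0 PC=1
Step 2: PC=1 exec 'MOV B, 3'. After: A=3 B=3 C=0 D=0 ZF=0 PC=2
Step 3: PC=2 exec 'SUB A, B'. After: A=0 B=3 C=0 D=0 ZF=1 PC=3
Step 4: PC=3 exec 'JZ 6'. After: A=0 B=3 C=0 D=0 ZF=1 PC=6
Step 5: PC=6 exec 'ADD A, 5'. After: A=5 B=3 C=0 D=0 ZF=0 PC=7
Step 6: PC=7 exec 'HALT'. After: A=5 B=3 C=0 D=0 ZF=0 PC=7 HALTED
Total instructions executed: 6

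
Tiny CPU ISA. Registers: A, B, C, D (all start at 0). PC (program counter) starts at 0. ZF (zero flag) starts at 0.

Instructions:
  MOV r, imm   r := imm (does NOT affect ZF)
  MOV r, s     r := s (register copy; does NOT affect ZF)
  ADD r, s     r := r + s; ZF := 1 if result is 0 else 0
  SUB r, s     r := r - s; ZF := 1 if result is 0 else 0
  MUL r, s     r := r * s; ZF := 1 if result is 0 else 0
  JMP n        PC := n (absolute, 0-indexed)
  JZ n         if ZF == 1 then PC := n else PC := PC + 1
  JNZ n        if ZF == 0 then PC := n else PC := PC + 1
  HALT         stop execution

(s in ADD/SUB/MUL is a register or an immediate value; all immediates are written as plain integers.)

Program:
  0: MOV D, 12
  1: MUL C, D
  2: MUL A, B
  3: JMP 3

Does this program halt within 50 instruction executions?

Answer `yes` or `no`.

Answer: no

Derivation:
Step 1: PC=0 exec 'MOV D, 12'. After: A=0 B=0 C=0 D=12 ZF=0 PC=1
Step 2: PC=1 exec 'MUL C, D'. After: A=0 B=0 C=0 D=12 ZF=1 PC=2
Step 3: PC=2 exec 'MUL A, B'. After: A=0 B=0 C=0 D=12 ZF=1 PC=3
Step 4: PC=3 exec 'JMP 3'. After: A=0 B=0 C=0 D=12 ZF=1 PC=3
State after step 4 equals state after step 3: the program is in a cycle of length 1 and will never halt.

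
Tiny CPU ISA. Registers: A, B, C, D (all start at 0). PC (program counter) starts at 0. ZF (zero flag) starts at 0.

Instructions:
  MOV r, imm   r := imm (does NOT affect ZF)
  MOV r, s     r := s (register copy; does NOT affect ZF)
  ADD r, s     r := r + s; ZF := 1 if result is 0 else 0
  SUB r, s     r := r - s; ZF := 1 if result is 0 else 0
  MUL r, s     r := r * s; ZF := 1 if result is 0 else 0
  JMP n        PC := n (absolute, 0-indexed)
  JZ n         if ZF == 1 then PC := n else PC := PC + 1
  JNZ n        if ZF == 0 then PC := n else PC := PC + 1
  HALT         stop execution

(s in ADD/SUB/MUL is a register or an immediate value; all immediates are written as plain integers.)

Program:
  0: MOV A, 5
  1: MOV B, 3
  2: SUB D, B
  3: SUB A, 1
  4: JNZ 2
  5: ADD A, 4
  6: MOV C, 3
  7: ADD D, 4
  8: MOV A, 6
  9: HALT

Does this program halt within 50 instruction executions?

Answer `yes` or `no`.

Step 1: PC=0 exec 'MOV A, 5'. After: A=5 B=0 C=0 D=0 ZF=0 PC=1
Step 2: PC=1 exec 'MOV B, 3'. After: A=5 B=3 C=0 D=0 ZF=0 PC=2
Step 3: PC=2 exec 'SUB D, B'. After: A=5 B=3 C=0 D=-3 ZF=0 PC=3
Step 4: PC=3 exec 'SUB A, 1'. After: A=4 B=3 C=0 D=-3 ZF=0 PC=4
Step 5: PC=4 exec 'JNZ 2'. After: A=4 B=3 C=0 D=-3 ZF=0 PC=2
Step 6: PC=2 exec 'SUB D, B'. After: A=4 B=3 C=0 D=-6 ZF=0 PC=3
Step 7: PC=3 exec 'SUB A, 1'. After: A=3 B=3 C=0 D=-6 ZF=0 PC=4
Step 8: PC=4 exec 'JNZ 2'. After: A=3 B=3 C=0 D=-6 ZF=0 PC=2
Step 9: PC=2 exec 'SUB D, B'. After: A=3 B=3 C=0 D=-9 ZF=0 PC=3
Step 10: PC=3 exec 'SUB A, 1'. After: A=2 B=3 C=0 D=-9 ZF=0 PC=4
Step 11: PC=4 exec 'JNZ 2'. After: A=2 B=3 C=0 D=-9 ZF=0 PC=2
Step 12: PC=2 exec 'SUB D, B'. After: A=2 B=3 C=0 D=-12 ZF=0 PC=3
Step 13: PC=3 exec 'SUB A, 1'. After: A=1 B=3 C=0 D=-12 ZF=0 PC=4
Step 14: PC=4 exec 'JNZ 2'. After: A=1 B=3 C=0 D=-12 ZF=0 PC=2
Step 15: PC=2 exec 'SUB D, B'. After: A=1 B=3 C=0 D=-15 ZF=0 PC=3
Step 16: PC=3 exec 'SUB A, 1'. After: A=0 B=3 C=0 D=-15 ZF=1 PC=4
Step 17: PC=4 exec 'JNZ 2'. After: A=0 B=3 C=0 D=-15 ZF=1 PC=5
Step 18: PC=5 exec 'ADD A, 4'. After: A=4 B=3 C=0 D=-15 ZF=0 PC=6
Step 19: PC=6 exec 'MOV C, 3'. After: A=4 B=3 C=3 D=-15 ZF=0 PC=7
Step 20: PC=7 exec 'ADD D, 4'. After: A=4 B=3 C=3 D=-11 ZF=0 PC=8
Step 21: PC=8 exec 'MOV A, 6'. After: A=6 B=3 C=3 D=-11 ZF=0 PC=9
Step 22: PC=9 exec 'HALT'. After: A=6 B=3 C=3 D=-11 ZF=0 PC=9 HALTED

Answer: yes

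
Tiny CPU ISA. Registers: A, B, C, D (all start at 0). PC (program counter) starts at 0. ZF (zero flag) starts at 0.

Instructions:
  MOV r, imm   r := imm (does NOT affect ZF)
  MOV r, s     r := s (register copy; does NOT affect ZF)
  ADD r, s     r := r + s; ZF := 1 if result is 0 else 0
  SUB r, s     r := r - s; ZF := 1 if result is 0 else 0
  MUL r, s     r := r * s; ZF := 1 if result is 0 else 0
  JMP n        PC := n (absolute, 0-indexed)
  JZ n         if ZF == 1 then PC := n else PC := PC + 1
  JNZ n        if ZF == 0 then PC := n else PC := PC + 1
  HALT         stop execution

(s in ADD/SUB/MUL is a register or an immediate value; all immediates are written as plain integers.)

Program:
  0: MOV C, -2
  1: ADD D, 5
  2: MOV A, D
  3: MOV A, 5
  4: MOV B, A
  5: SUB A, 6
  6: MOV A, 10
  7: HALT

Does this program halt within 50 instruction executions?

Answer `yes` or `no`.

Answer: yes

Derivation:
Step 1: PC=0 exec 'MOV C, -2'. After: A=0 B=0 C=-2 D=0 ZF=0 PC=1
Step 2: PC=1 exec 'ADD D, 5'. After: A=0 B=0 C=-2 D=5 ZF=0 PC=2
Step 3: PC=2 exec 'MOV A, D'. After: A=5 B=0 C=-2 D=5 ZF=0 PC=3
Step 4: PC=3 exec 'MOV A, 5'. After: A=5 B=0 C=-2 D=5 ZF=0 PC=4
Step 5: PC=4 exec 'MOV B, A'. After: A=5 B=5 C=-2 D=5 ZF=0 PC=5
Step 6: PC=5 exec 'SUB A, 6'. After: A=-1 B=5 C=-2 D=5 ZF=0 PC=6
Step 7: PC=6 exec 'MOV A, 10'. After: A=10 B=5 C=-2 D=5 ZF=0 PC=7
Step 8: PC=7 exec 'HALT'. After: A=10 B=5 C=-2 D=5 ZF=0 PC=7 HALTED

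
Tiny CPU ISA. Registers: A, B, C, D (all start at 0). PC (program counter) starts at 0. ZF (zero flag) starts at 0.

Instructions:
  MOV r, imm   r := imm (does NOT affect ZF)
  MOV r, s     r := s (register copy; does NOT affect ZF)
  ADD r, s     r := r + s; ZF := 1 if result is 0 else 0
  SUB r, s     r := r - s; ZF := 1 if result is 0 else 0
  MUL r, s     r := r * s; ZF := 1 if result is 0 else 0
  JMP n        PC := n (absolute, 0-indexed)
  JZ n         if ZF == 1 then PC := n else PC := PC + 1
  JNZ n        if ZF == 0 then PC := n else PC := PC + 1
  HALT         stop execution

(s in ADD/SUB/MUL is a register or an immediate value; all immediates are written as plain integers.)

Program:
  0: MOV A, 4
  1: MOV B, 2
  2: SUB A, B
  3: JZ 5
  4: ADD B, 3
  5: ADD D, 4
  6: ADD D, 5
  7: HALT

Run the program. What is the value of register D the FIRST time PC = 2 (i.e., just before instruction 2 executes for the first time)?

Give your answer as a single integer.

Step 1: PC=0 exec 'MOV A, 4'. After: A=4 B=0 C=0 D=0 ZF=0 PC=1
Step 2: PC=1 exec 'MOV B, 2'. After: A=4 B=2 C=0 D=0 ZF=0 PC=2
First time PC=2: D=0

0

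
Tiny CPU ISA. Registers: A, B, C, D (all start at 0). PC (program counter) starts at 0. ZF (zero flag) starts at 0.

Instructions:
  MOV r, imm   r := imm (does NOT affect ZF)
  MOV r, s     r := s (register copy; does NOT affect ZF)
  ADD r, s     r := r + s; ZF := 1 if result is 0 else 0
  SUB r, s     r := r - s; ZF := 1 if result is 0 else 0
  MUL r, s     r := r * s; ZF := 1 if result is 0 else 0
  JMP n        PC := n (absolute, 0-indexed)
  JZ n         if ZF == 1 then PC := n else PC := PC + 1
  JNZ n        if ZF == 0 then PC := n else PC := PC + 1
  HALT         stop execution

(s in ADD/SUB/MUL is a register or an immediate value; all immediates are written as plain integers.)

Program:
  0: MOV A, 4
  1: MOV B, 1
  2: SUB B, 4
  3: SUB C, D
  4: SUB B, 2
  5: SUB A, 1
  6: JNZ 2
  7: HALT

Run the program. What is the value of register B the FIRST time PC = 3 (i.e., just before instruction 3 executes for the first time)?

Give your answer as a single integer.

Step 1: PC=0 exec 'MOV A, 4'. After: A=4 B=0 C=0 D=0 ZF=0 PC=1
Step 2: PC=1 exec 'MOV B, 1'. After: A=4 B=1 C=0 D=0 ZF=0 PC=2
Step 3: PC=2 exec 'SUB B, 4'. After: A=4 B=-3 C=0 D=0 ZF=0 PC=3
First time PC=3: B=-3

-3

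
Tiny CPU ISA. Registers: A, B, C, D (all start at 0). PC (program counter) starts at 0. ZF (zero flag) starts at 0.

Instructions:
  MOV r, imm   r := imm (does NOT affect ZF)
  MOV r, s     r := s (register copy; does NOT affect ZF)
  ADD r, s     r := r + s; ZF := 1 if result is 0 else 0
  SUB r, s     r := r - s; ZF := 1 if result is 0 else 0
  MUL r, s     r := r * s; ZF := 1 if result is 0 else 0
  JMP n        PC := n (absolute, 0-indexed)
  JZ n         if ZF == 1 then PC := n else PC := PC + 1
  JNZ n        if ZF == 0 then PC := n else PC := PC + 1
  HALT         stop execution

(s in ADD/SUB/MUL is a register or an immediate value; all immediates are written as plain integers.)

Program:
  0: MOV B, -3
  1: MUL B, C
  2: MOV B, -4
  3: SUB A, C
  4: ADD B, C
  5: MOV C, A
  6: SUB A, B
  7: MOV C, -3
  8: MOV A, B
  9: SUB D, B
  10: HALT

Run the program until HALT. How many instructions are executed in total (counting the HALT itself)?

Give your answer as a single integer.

Step 1: PC=0 exec 'MOV B, -3'. After: A=0 B=-3 C=0 D=0 ZF=0 PC=1
Step 2: PC=1 exec 'MUL B, C'. After: A=0 B=0 C=0 D=0 ZF=1 PC=2
Step 3: PC=2 exec 'MOV B, -4'. After: A=0 B=-4 C=0 D=0 ZF=1 PC=3
Step 4: PC=3 exec 'SUB A, C'. After: A=0 B=-4 C=0 D=0 ZF=1 PC=4
Step 5: PC=4 exec 'ADD B, C'. After: A=0 B=-4 C=0 D=0 ZF=0 PC=5
Step 6: PC=5 exec 'MOV C, A'. After: A=0 B=-4 C=0 D=0 ZF=0 PC=6
Step 7: PC=6 exec 'SUB A, B'. After: A=4 B=-4 C=0 D=0 ZF=0 PC=7
Step 8: PC=7 exec 'MOV C, -3'. After: A=4 B=-4 C=-3 D=0 ZF=0 PC=8
Step 9: PC=8 exec 'MOV A, B'. After: A=-4 B=-4 C=-3 D=0 ZF=0 PC=9
Step 10: PC=9 exec 'SUB D, B'. After: A=-4 B=-4 C=-3 D=4 ZF=0 PC=10
Step 11: PC=10 exec 'HALT'. After: A=-4 B=-4 C=-3 D=4 ZF=0 PC=10 HALTED
Total instructions executed: 11

Answer: 11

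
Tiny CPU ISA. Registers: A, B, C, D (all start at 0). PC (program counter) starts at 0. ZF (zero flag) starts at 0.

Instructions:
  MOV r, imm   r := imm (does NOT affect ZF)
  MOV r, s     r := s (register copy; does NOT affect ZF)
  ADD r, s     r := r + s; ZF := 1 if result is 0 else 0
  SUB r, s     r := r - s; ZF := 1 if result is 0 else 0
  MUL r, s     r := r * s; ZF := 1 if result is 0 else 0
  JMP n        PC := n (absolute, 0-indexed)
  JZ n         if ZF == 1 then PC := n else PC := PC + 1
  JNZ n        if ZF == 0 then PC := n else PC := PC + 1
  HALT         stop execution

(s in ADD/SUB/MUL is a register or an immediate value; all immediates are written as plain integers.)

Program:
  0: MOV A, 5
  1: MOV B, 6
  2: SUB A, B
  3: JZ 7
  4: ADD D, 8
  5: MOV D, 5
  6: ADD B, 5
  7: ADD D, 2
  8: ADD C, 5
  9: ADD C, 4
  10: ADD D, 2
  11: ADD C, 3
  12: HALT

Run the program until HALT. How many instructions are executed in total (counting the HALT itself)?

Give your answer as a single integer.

Answer: 13

Derivation:
Step 1: PC=0 exec 'MOV A, 5'. After: A=5 B=0 C=0 D=0 ZF=0 PC=1
Step 2: PC=1 exec 'MOV B, 6'. After: A=5 B=6 C=0 D=0 ZF=0 PC=2
Step 3: PC=2 exec 'SUB A, B'. After: A=-1 B=6 C=0 D=0 ZF=0 PC=3
Step 4: PC=3 exec 'JZ 7'. After: A=-1 B=6 C=0 D=0 ZF=0 PC=4
Step 5: PC=4 exec 'ADD D, 8'. After: A=-1 B=6 C=0 D=8 ZF=0 PC=5
Step 6: PC=5 exec 'MOV D, 5'. After: A=-1 B=6 C=0 D=5 ZF=0 PC=6
Step 7: PC=6 exec 'ADD B, 5'. After: A=-1 B=11 C=0 D=5 ZF=0 PC=7
Step 8: PC=7 exec 'ADD D, 2'. After: A=-1 B=11 C=0 D=7 ZF=0 PC=8
Step 9: PC=8 exec 'ADD C, 5'. After: A=-1 B=11 C=5 D=7 ZF=0 PC=9
Step 10: PC=9 exec 'ADD C, 4'. After: A=-1 B=11 C=9 D=7 ZF=0 PC=10
Step 11: PC=10 exec 'ADD D, 2'. After: A=-1 B=11 C=9 D=9 ZF=0 PC=11
Step 12: PC=11 exec 'ADD C, 3'. After: A=-1 B=11 C=12 D=9 ZF=0 PC=12
Step 13: PC=12 exec 'HALT'. After: A=-1 B=11 C=12 D=9 ZF=0 PC=12 HALTED
Total instructions executed: 13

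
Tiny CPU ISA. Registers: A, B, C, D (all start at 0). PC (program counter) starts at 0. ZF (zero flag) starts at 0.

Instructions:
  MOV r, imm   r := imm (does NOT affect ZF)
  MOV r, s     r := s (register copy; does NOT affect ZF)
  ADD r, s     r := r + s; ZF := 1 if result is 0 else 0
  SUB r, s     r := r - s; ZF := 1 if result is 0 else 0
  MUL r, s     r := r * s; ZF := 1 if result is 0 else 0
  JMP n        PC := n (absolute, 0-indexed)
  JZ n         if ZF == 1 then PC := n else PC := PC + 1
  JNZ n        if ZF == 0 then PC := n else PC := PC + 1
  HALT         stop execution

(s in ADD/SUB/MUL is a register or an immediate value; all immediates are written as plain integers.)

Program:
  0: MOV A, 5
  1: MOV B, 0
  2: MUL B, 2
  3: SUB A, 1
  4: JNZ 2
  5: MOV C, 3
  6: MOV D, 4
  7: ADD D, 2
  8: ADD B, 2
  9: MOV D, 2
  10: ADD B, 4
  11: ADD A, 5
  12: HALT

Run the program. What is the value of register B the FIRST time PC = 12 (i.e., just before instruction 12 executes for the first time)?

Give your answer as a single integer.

Step 1: PC=0 exec 'MOV A, 5'. After: A=5 B=0 C=0 D=0 ZF=0 PC=1
Step 2: PC=1 exec 'MOV B, 0'. After: A=5 B=0 C=0 D=0 ZF=0 PC=2
Step 3: PC=2 exec 'MUL B, 2'. After: A=5 B=0 C=0 D=0 ZF=1 PC=3
Step 4: PC=3 exec 'SUB A, 1'. After: A=4 B=0 C=0 D=0 ZF=0 PC=4
Step 5: PC=4 exec 'JNZ 2'. After: A=4 B=0 C=0 D=0 ZF=0 PC=2
Step 6: PC=2 exec 'MUL B, 2'. After: A=4 B=0 C=0 D=0 ZF=1 PC=3
Step 7: PC=3 exec 'SUB A, 1'. After: A=3 B=0 C=0 D=0 ZF=0 PC=4
Step 8: PC=4 exec 'JNZ 2'. After: A=3 B=0 C=0 D=0 ZF=0 PC=2
Step 9: PC=2 exec 'MUL B, 2'. After: A=3 B=0 C=0 D=0 ZF=1 PC=3
Step 10: PC=3 exec 'SUB A, 1'. After: A=2 B=0 C=0 D=0 ZF=0 PC=4
Step 11: PC=4 exec 'JNZ 2'. After: A=2 B=0 C=0 D=0 ZF=0 PC=2
Step 12: PC=2 exec 'MUL B, 2'. After: A=2 B=0 C=0 D=0 ZF=1 PC=3
Step 13: PC=3 exec 'SUB A, 1'. After: A=1 B=0 C=0 D=0 ZF=0 PC=4
Step 14: PC=4 exec 'JNZ 2'. After: A=1 B=0 C=0 D=0 ZF=0 PC=2
Step 15: PC=2 exec 'MUL B, 2'. After: A=1 B=0 C=0 D=0 ZF=1 PC=3
Step 16: PC=3 exec 'SUB A, 1'. After: A=0 B=0 C=0 D=0 ZF=1 PC=4
Step 17: PC=4 exec 'JNZ 2'. After: A=0 B=0 C=0 D=0 ZF=1 PC=5
Step 18: PC=5 exec 'MOV C, 3'. After: A=0 B=0 C=3 D=0 ZF=1 PC=6
Step 19: PC=6 exec 'MOV D, 4'. After: A=0 B=0 C=3 D=4 ZF=1 PC=7
Step 20: PC=7 exec 'ADD D, 2'. After: A=0 B=0 C=3 D=6 ZF=0 PC=8
Step 21: PC=8 exec 'ADD B, 2'. After: A=0 B=2 C=3 D=6 ZF=0 PC=9
Step 22: PC=9 exec 'MOV D, 2'. After: A=0 B=2 C=3 D=2 ZF=0 PC=10
Step 23: PC=10 exec 'ADD B, 4'. After: A=0 B=6 C=3 D=2 ZF=0 PC=11
Step 24: PC=11 exec 'ADD A, 5'. After: A=5 B=6 C=3 D=2 ZF=0 PC=12
First time PC=12: B=6

6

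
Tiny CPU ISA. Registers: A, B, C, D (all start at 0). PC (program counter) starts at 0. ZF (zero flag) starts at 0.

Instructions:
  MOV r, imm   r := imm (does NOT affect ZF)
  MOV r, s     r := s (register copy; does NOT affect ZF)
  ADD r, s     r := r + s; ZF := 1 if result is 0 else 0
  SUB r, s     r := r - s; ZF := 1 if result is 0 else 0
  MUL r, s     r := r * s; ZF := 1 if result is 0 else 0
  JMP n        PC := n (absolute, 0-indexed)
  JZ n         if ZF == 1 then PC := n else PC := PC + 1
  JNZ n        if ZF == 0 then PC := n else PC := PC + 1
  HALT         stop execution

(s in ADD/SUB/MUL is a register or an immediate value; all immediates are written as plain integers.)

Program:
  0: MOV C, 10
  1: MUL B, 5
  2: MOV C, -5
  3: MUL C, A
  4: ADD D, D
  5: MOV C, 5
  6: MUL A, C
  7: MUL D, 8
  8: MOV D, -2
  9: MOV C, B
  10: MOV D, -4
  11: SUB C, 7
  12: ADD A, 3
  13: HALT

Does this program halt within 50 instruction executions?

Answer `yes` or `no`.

Answer: yes

Derivation:
Step 1: PC=0 exec 'MOV C, 10'. After: A=0 B=0 C=10 D=0 ZF=0 PC=1
Step 2: PC=1 exec 'MUL B, 5'. After: A=0 B=0 C=10 D=0 ZF=1 PC=2
Step 3: PC=2 exec 'MOV C, -5'. After: A=0 B=0 C=-5 D=0 ZF=1 PC=3
Step 4: PC=3 exec 'MUL C, A'. After: A=0 B=0 C=0 D=0 ZF=1 PC=4
Step 5: PC=4 exec 'ADD D, D'. After: A=0 B=0 C=0 D=0 ZF=1 PC=5
Step 6: PC=5 exec 'MOV C, 5'. After: A=0 B=0 C=5 D=0 ZF=1 PC=6
Step 7: PC=6 exec 'MUL A, C'. After: A=0 B=0 C=5 D=0 ZF=1 PC=7
Step 8: PC=7 exec 'MUL D, 8'. After: A=0 B=0 C=5 D=0 ZF=1 PC=8
Step 9: PC=8 exec 'MOV D, -2'. After: A=0 B=0 C=5 D=-2 ZF=1 PC=9
Step 10: PC=9 exec 'MOV C, B'. After: A=0 B=0 C=0 D=-2 ZF=1 PC=10
Step 11: PC=10 exec 'MOV D, -4'. After: A=0 B=0 C=0 D=-4 ZF=1 PC=11
Step 12: PC=11 exec 'SUB C, 7'. After: A=0 B=0 C=-7 D=-4 ZF=0 PC=12
Step 13: PC=12 exec 'ADD A, 3'. After: A=3 B=0 C=-7 D=-4 ZF=0 PC=13
Step 14: PC=13 exec 'HALT'. After: A=3 B=0 C=-7 D=-4 ZF=0 PC=13 HALTED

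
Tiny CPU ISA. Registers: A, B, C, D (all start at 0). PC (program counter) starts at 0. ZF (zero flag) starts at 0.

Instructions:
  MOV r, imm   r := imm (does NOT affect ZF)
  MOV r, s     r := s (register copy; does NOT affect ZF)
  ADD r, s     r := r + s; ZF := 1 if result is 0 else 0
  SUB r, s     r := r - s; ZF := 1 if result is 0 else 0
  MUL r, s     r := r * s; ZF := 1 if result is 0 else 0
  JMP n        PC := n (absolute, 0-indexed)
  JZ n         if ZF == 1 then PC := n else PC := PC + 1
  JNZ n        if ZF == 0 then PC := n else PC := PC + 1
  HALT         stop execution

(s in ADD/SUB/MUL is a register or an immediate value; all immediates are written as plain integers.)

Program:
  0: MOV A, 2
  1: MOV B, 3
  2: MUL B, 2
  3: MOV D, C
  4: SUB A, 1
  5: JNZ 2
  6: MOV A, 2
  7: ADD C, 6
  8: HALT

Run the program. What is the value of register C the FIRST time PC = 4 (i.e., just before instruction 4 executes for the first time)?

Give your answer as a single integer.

Step 1: PC=0 exec 'MOV A, 2'. After: A=2 B=0 C=0 D=0 ZF=0 PC=1
Step 2: PC=1 exec 'MOV B, 3'. After: A=2 B=3 C=0 D=0 ZF=0 PC=2
Step 3: PC=2 exec 'MUL B, 2'. After: A=2 B=6 C=0 D=0 ZF=0 PC=3
Step 4: PC=3 exec 'MOV D, C'. After: A=2 B=6 C=0 D=0 ZF=0 PC=4
First time PC=4: C=0

0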